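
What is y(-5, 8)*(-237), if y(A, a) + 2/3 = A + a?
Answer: -553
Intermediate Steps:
y(A, a) = -2/3 + A + a (y(A, a) = -2/3 + (A + a) = -2/3 + A + a)
y(-5, 8)*(-237) = (-2/3 - 5 + 8)*(-237) = (7/3)*(-237) = -553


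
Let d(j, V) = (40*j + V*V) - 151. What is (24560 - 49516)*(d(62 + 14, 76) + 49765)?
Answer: -1458179080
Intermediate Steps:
d(j, V) = -151 + V**2 + 40*j (d(j, V) = (40*j + V**2) - 151 = (V**2 + 40*j) - 151 = -151 + V**2 + 40*j)
(24560 - 49516)*(d(62 + 14, 76) + 49765) = (24560 - 49516)*((-151 + 76**2 + 40*(62 + 14)) + 49765) = -24956*((-151 + 5776 + 40*76) + 49765) = -24956*((-151 + 5776 + 3040) + 49765) = -24956*(8665 + 49765) = -24956*58430 = -1458179080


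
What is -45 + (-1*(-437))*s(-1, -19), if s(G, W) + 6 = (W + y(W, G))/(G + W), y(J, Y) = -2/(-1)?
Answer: -45911/20 ≈ -2295.6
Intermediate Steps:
y(J, Y) = 2 (y(J, Y) = -2*(-1) = 2)
s(G, W) = -6 + (2 + W)/(G + W) (s(G, W) = -6 + (W + 2)/(G + W) = -6 + (2 + W)/(G + W))
-45 + (-1*(-437))*s(-1, -19) = -45 + (-1*(-437))*((2 - 6*(-1) - 5*(-19))/(-1 - 19)) = -45 + 437*((2 + 6 + 95)/(-20)) = -45 + 437*(-1/20*103) = -45 + 437*(-103/20) = -45 - 45011/20 = -45911/20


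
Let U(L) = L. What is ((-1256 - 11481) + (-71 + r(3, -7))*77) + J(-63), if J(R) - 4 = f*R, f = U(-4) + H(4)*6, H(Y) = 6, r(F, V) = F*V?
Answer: -21833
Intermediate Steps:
f = 32 (f = -4 + 6*6 = -4 + 36 = 32)
J(R) = 4 + 32*R
((-1256 - 11481) + (-71 + r(3, -7))*77) + J(-63) = ((-1256 - 11481) + (-71 + 3*(-7))*77) + (4 + 32*(-63)) = (-12737 + (-71 - 21)*77) + (4 - 2016) = (-12737 - 92*77) - 2012 = (-12737 - 7084) - 2012 = -19821 - 2012 = -21833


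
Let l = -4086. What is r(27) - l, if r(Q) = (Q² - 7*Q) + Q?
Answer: 4653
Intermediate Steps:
r(Q) = Q² - 6*Q
r(27) - l = 27*(-6 + 27) - 1*(-4086) = 27*21 + 4086 = 567 + 4086 = 4653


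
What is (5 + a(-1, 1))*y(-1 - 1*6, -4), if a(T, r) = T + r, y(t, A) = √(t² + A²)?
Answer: 5*√65 ≈ 40.311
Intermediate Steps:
y(t, A) = √(A² + t²)
(5 + a(-1, 1))*y(-1 - 1*6, -4) = (5 + (-1 + 1))*√((-4)² + (-1 - 1*6)²) = (5 + 0)*√(16 + (-1 - 6)²) = 5*√(16 + (-7)²) = 5*√(16 + 49) = 5*√65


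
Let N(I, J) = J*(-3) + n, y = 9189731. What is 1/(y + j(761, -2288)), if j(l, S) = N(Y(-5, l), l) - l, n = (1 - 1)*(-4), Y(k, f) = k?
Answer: 1/9186687 ≈ 1.0885e-7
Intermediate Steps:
n = 0 (n = 0*(-4) = 0)
N(I, J) = -3*J (N(I, J) = J*(-3) + 0 = -3*J + 0 = -3*J)
j(l, S) = -4*l (j(l, S) = -3*l - l = -4*l)
1/(y + j(761, -2288)) = 1/(9189731 - 4*761) = 1/(9189731 - 3044) = 1/9186687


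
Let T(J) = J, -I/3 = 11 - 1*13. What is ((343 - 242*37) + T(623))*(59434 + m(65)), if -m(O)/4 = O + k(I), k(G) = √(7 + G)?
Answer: -472681912 + 31952*√13 ≈ -4.7257e+8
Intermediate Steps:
I = 6 (I = -3*(11 - 1*13) = -3*(11 - 13) = -3*(-2) = 6)
m(O) = -4*O - 4*√13 (m(O) = -4*(O + √(7 + 6)) = -4*(O + √13) = -4*O - 4*√13)
((343 - 242*37) + T(623))*(59434 + m(65)) = ((343 - 242*37) + 623)*(59434 + (-4*65 - 4*√13)) = ((343 - 8954) + 623)*(59434 + (-260 - 4*√13)) = (-8611 + 623)*(59174 - 4*√13) = -7988*(59174 - 4*√13) = -472681912 + 31952*√13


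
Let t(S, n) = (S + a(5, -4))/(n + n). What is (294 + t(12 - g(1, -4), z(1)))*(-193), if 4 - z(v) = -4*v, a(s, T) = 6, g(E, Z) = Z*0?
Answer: -455673/8 ≈ -56959.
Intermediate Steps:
g(E, Z) = 0
z(v) = 4 + 4*v (z(v) = 4 - (-4)*v = 4 + 4*v)
t(S, n) = (6 + S)/(2*n) (t(S, n) = (S + 6)/(n + n) = (6 + S)/((2*n)) = (6 + S)*(1/(2*n)) = (6 + S)/(2*n))
(294 + t(12 - g(1, -4), z(1)))*(-193) = (294 + (6 + (12 - 1*0))/(2*(4 + 4*1)))*(-193) = (294 + (6 + (12 + 0))/(2*(4 + 4)))*(-193) = (294 + (1/2)*(6 + 12)/8)*(-193) = (294 + (1/2)*(1/8)*18)*(-193) = (294 + 9/8)*(-193) = (2361/8)*(-193) = -455673/8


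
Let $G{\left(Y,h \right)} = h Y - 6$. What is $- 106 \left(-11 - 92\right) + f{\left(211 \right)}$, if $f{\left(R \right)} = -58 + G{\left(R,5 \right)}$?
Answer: $11909$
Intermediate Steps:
$G{\left(Y,h \right)} = -6 + Y h$ ($G{\left(Y,h \right)} = Y h - 6 = -6 + Y h$)
$f{\left(R \right)} = -64 + 5 R$ ($f{\left(R \right)} = -58 + \left(-6 + R 5\right) = -58 + \left(-6 + 5 R\right) = -64 + 5 R$)
$- 106 \left(-11 - 92\right) + f{\left(211 \right)} = - 106 \left(-11 - 92\right) + \left(-64 + 5 \cdot 211\right) = \left(-106\right) \left(-103\right) + \left(-64 + 1055\right) = 10918 + 991 = 11909$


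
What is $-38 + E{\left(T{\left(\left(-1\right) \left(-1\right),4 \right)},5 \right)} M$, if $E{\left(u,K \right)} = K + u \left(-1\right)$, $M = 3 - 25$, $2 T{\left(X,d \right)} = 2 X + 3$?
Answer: $-93$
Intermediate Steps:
$T{\left(X,d \right)} = \frac{3}{2} + X$ ($T{\left(X,d \right)} = \frac{2 X + 3}{2} = \frac{3 + 2 X}{2} = \frac{3}{2} + X$)
$M = -22$ ($M = 3 - 25 = -22$)
$E{\left(u,K \right)} = K - u$
$-38 + E{\left(T{\left(\left(-1\right) \left(-1\right),4 \right)},5 \right)} M = -38 + \left(5 - \left(\frac{3}{2} - -1\right)\right) \left(-22\right) = -38 + \left(5 - \left(\frac{3}{2} + 1\right)\right) \left(-22\right) = -38 + \left(5 - \frac{5}{2}\right) \left(-22\right) = -38 + \frac{5}{2} \left(-22\right) = -38 - 55 = -93$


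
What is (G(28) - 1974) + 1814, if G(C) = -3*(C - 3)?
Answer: -235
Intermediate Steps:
G(C) = 9 - 3*C (G(C) = -3*(-3 + C) = 9 - 3*C)
(G(28) - 1974) + 1814 = ((9 - 3*28) - 1974) + 1814 = ((9 - 84) - 1974) + 1814 = (-75 - 1974) + 1814 = -2049 + 1814 = -235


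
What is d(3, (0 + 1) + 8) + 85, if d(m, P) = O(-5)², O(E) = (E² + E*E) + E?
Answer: 2110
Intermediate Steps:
O(E) = E + 2*E² (O(E) = (E² + E²) + E = 2*E² + E = E + 2*E²)
d(m, P) = 2025 (d(m, P) = (-5*(1 + 2*(-5)))² = (-5*(1 - 10))² = (-5*(-9))² = 45² = 2025)
d(3, (0 + 1) + 8) + 85 = 2025 + 85 = 2110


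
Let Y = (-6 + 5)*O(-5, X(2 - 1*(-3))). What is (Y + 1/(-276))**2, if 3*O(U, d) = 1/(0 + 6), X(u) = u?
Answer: 2401/685584 ≈ 0.0035021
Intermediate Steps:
O(U, d) = 1/18 (O(U, d) = 1/(3*(0 + 6)) = (1/3)/6 = (1/3)*(1/6) = 1/18)
Y = -1/18 (Y = (-6 + 5)*(1/18) = -1*1/18 = -1/18 ≈ -0.055556)
(Y + 1/(-276))**2 = (-1/18 + 1/(-276))**2 = (-1/18 - 1/276)**2 = (-49/828)**2 = 2401/685584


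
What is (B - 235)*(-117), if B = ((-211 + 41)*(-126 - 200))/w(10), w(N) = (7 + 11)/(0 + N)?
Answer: -3574805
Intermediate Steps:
w(N) = 18/N
B = 277100/9 (B = ((-211 + 41)*(-126 - 200))/((18/10)) = (-170*(-326))/((18*(⅒))) = 55420/(9/5) = 55420*(5/9) = 277100/9 ≈ 30789.)
(B - 235)*(-117) = (277100/9 - 235)*(-117) = (274985/9)*(-117) = -3574805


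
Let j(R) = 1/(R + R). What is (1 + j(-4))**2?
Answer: 49/64 ≈ 0.76563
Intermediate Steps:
j(R) = 1/(2*R)
(1 + j(-4))**2 = (1 + (1/2)/(-4))**2 = (1 + (1/2)*(-1/4))**2 = (1 - 1/8)**2 = (7/8)**2 = 49/64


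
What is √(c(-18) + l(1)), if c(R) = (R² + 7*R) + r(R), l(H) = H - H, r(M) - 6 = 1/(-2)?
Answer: √814/2 ≈ 14.265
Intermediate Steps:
r(M) = 11/2 (r(M) = 6 + 1/(-2) = 6 - ½ = 11/2)
l(H) = 0
c(R) = 11/2 + R² + 7*R (c(R) = (R² + 7*R) + 11/2 = 11/2 + R² + 7*R)
√(c(-18) + l(1)) = √((11/2 + (-18)² + 7*(-18)) + 0) = √((11/2 + 324 - 126) + 0) = √(407/2 + 0) = √(407/2) = √814/2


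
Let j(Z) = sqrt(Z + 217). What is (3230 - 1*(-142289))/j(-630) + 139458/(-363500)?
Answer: -69729/181750 - 145519*I*sqrt(413)/413 ≈ -0.38365 - 7160.5*I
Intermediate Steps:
j(Z) = sqrt(217 + Z)
(3230 - 1*(-142289))/j(-630) + 139458/(-363500) = (3230 - 1*(-142289))/(sqrt(217 - 630)) + 139458/(-363500) = (3230 + 142289)/(sqrt(-413)) + 139458*(-1/363500) = 145519/((I*sqrt(413))) - 69729/181750 = 145519*(-I*sqrt(413)/413) - 69729/181750 = -145519*I*sqrt(413)/413 - 69729/181750 = -69729/181750 - 145519*I*sqrt(413)/413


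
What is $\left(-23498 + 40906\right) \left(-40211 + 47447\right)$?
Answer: $125964288$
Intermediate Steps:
$\left(-23498 + 40906\right) \left(-40211 + 47447\right) = 17408 \cdot 7236 = 125964288$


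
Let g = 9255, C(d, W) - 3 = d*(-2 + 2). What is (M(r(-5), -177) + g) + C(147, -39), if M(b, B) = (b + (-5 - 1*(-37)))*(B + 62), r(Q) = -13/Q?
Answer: 5279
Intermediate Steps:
C(d, W) = 3 (C(d, W) = 3 + d*(-2 + 2) = 3 + d*0 = 3 + 0 = 3)
M(b, B) = (32 + b)*(62 + B) (M(b, B) = (b + (-5 + 37))*(62 + B) = (b + 32)*(62 + B) = (32 + b)*(62 + B))
(M(r(-5), -177) + g) + C(147, -39) = ((1984 + 32*(-177) + 62*(-13/(-5)) - (-2301)/(-5)) + 9255) + 3 = ((1984 - 5664 + 62*(-13*(-1/5)) - (-2301)*(-1)/5) + 9255) + 3 = ((1984 - 5664 + 62*(13/5) - 177*13/5) + 9255) + 3 = ((1984 - 5664 + 806/5 - 2301/5) + 9255) + 3 = (-3979 + 9255) + 3 = 5276 + 3 = 5279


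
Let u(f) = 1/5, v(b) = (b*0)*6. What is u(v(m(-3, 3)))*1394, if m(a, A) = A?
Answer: 1394/5 ≈ 278.80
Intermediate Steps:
v(b) = 0 (v(b) = 0*6 = 0)
u(f) = ⅕
u(v(m(-3, 3)))*1394 = (⅕)*1394 = 1394/5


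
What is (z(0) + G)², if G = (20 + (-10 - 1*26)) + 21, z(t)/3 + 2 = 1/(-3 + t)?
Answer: 4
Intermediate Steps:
z(t) = -6 + 3/(-3 + t)
G = 5 (G = (20 + (-10 - 26)) + 21 = (20 - 36) + 21 = -16 + 21 = 5)
(z(0) + G)² = (3*(7 - 2*0)/(-3 + 0) + 5)² = (3*(7 + 0)/(-3) + 5)² = (3*(-⅓)*7 + 5)² = (-7 + 5)² = (-2)² = 4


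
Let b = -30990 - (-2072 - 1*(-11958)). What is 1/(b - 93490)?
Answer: -1/134366 ≈ -7.4424e-6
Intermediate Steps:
b = -40876 (b = -30990 - (-2072 + 11958) = -30990 - 1*9886 = -30990 - 9886 = -40876)
1/(b - 93490) = 1/(-40876 - 93490) = 1/(-134366) = -1/134366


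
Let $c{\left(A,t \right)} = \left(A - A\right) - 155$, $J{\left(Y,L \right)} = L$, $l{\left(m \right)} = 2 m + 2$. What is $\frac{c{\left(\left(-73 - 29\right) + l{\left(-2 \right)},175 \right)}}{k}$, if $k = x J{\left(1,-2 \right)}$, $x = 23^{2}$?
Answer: $\frac{155}{1058} \approx 0.1465$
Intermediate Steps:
$l{\left(m \right)} = 2 + 2 m$
$x = 529$
$c{\left(A,t \right)} = -155$ ($c{\left(A,t \right)} = 0 - 155 = -155$)
$k = -1058$ ($k = 529 \left(-2\right) = -1058$)
$\frac{c{\left(\left(-73 - 29\right) + l{\left(-2 \right)},175 \right)}}{k} = - \frac{155}{-1058} = \left(-155\right) \left(- \frac{1}{1058}\right) = \frac{155}{1058}$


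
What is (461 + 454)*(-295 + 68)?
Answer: -207705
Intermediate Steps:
(461 + 454)*(-295 + 68) = 915*(-227) = -207705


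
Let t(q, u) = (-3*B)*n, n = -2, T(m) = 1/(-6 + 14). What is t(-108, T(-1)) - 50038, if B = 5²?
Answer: -49888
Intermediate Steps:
T(m) = ⅛ (T(m) = 1/8 = ⅛)
B = 25
t(q, u) = 150 (t(q, u) = -3*25*(-2) = -75*(-2) = 150)
t(-108, T(-1)) - 50038 = 150 - 50038 = -49888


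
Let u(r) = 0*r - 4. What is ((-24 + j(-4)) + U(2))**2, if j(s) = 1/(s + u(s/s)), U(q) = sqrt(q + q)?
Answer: 31329/64 ≈ 489.52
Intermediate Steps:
u(r) = -4 (u(r) = 0 - 4 = -4)
U(q) = sqrt(2)*sqrt(q) (U(q) = sqrt(2*q) = sqrt(2)*sqrt(q))
j(s) = 1/(-4 + s) (j(s) = 1/(s - 4) = 1/(-4 + s))
((-24 + j(-4)) + U(2))**2 = ((-24 + 1/(-4 - 4)) + sqrt(2)*sqrt(2))**2 = ((-24 + 1/(-8)) + 2)**2 = ((-24 - 1/8) + 2)**2 = (-193/8 + 2)**2 = (-177/8)**2 = 31329/64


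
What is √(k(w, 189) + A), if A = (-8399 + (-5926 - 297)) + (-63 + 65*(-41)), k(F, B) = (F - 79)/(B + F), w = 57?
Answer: I*√262489503/123 ≈ 131.72*I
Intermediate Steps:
k(F, B) = (-79 + F)/(B + F)
A = -17350 (A = (-8399 - 6223) + (-63 - 2665) = -14622 - 2728 = -17350)
√(k(w, 189) + A) = √((-79 + 57)/(189 + 57) - 17350) = √(-22/246 - 17350) = √((1/246)*(-22) - 17350) = √(-11/123 - 17350) = √(-2134061/123) = I*√262489503/123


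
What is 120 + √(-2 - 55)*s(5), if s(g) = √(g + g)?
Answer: 120 + I*√570 ≈ 120.0 + 23.875*I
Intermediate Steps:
s(g) = √2*√g (s(g) = √(2*g) = √2*√g)
120 + √(-2 - 55)*s(5) = 120 + √(-2 - 55)*(√2*√5) = 120 + √(-57)*√10 = 120 + (I*√57)*√10 = 120 + I*√570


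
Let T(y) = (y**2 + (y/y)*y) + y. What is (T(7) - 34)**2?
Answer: 841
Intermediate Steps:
T(y) = y**2 + 2*y (T(y) = (y**2 + 1*y) + y = (y**2 + y) + y = (y + y**2) + y = y**2 + 2*y)
(T(7) - 34)**2 = (7*(2 + 7) - 34)**2 = (7*9 - 34)**2 = (63 - 34)**2 = 29**2 = 841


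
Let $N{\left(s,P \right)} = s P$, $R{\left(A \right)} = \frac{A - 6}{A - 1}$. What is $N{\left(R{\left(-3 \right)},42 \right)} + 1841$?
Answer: $\frac{3871}{2} \approx 1935.5$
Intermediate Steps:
$R{\left(A \right)} = \frac{-6 + A}{-1 + A}$
$N{\left(s,P \right)} = P s$
$N{\left(R{\left(-3 \right)},42 \right)} + 1841 = 42 \frac{-6 - 3}{-1 - 3} + 1841 = 42 \frac{1}{-4} \left(-9\right) + 1841 = 42 \left(\left(- \frac{1}{4}\right) \left(-9\right)\right) + 1841 = 42 \cdot \frac{9}{4} + 1841 = \frac{189}{2} + 1841 = \frac{3871}{2}$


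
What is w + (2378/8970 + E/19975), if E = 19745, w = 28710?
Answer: 102887207914/3583515 ≈ 28711.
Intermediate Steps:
w + (2378/8970 + E/19975) = 28710 + (2378/8970 + 19745/19975) = 28710 + (2378*(1/8970) + 19745*(1/19975)) = 28710 + (1189/4485 + 3949/3995) = 28710 + 4492264/3583515 = 102887207914/3583515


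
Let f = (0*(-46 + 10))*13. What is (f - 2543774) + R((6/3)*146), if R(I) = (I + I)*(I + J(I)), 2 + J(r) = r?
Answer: -2203886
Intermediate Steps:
J(r) = -2 + r
f = 0 (f = (0*(-36))*13 = 0*13 = 0)
R(I) = 2*I*(-2 + 2*I) (R(I) = (I + I)*(I + (-2 + I)) = (2*I)*(-2 + 2*I) = 2*I*(-2 + 2*I))
(f - 2543774) + R((6/3)*146) = (0 - 2543774) + 4*((6/3)*146)*(-1 + (6/3)*146) = -2543774 + 4*((6*(⅓))*146)*(-1 + (6*(⅓))*146) = -2543774 + 4*(2*146)*(-1 + 2*146) = -2543774 + 4*292*(-1 + 292) = -2543774 + 4*292*291 = -2543774 + 339888 = -2203886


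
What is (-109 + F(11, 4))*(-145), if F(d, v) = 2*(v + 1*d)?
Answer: 11455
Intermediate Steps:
F(d, v) = 2*d + 2*v (F(d, v) = 2*(v + d) = 2*(d + v) = 2*d + 2*v)
(-109 + F(11, 4))*(-145) = (-109 + (2*11 + 2*4))*(-145) = (-109 + (22 + 8))*(-145) = (-109 + 30)*(-145) = -79*(-145) = 11455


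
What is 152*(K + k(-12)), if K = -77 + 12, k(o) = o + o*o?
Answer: 10184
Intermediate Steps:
k(o) = o + o²
K = -65
152*(K + k(-12)) = 152*(-65 - 12*(1 - 12)) = 152*(-65 - 12*(-11)) = 152*(-65 + 132) = 152*67 = 10184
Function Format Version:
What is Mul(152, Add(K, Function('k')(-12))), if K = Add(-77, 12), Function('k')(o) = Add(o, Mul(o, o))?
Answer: 10184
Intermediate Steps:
Function('k')(o) = Add(o, Pow(o, 2))
K = -65
Mul(152, Add(K, Function('k')(-12))) = Mul(152, Add(-65, Mul(-12, Add(1, -12)))) = Mul(152, Add(-65, Mul(-12, -11))) = Mul(152, Add(-65, 132)) = Mul(152, 67) = 10184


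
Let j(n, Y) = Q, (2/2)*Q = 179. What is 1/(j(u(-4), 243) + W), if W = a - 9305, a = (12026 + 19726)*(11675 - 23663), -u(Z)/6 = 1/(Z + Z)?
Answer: -1/380652102 ≈ -2.6271e-9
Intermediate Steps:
u(Z) = -3/Z (u(Z) = -6/(Z + Z) = -6*1/(2*Z) = -3/Z)
a = -380642976 (a = 31752*(-11988) = -380642976)
Q = 179
j(n, Y) = 179
W = -380652281 (W = -380642976 - 9305 = -380652281)
1/(j(u(-4), 243) + W) = 1/(179 - 380652281) = 1/(-380652102) = -1/380652102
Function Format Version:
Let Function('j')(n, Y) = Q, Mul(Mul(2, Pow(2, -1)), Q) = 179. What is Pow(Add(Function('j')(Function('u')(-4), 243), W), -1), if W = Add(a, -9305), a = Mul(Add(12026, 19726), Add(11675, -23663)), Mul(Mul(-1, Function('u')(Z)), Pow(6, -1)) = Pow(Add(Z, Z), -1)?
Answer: Rational(-1, 380652102) ≈ -2.6271e-9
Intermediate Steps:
Function('u')(Z) = Mul(-3, Pow(Z, -1)) (Function('u')(Z) = Mul(-6, Pow(Add(Z, Z), -1)) = Mul(-6, Pow(Mul(2, Z), -1)) = Mul(-6, Mul(Rational(1, 2), Pow(Z, -1))) = Mul(-3, Pow(Z, -1)))
a = -380642976 (a = Mul(31752, -11988) = -380642976)
Q = 179
Function('j')(n, Y) = 179
W = -380652281 (W = Add(-380642976, -9305) = -380652281)
Pow(Add(Function('j')(Function('u')(-4), 243), W), -1) = Pow(Add(179, -380652281), -1) = Pow(-380652102, -1) = Rational(-1, 380652102)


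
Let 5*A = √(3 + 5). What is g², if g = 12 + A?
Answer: 3608/25 + 48*√2/5 ≈ 157.90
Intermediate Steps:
A = 2*√2/5 (A = √(3 + 5)/5 = √8/5 = (2*√2)/5 = 2*√2/5 ≈ 0.56569)
g = 12 + 2*√2/5 ≈ 12.566
g² = (12 + 2*√2/5)²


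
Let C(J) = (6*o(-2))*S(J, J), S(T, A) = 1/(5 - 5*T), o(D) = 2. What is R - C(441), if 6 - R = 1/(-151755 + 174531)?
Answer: 37614289/6263400 ≈ 6.0054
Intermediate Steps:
C(J) = -12/(-5 + 5*J) (C(J) = (6*2)*(-1/(-5 + 5*J)) = 12*(-1/(-5 + 5*J)) = -12/(-5 + 5*J))
R = 136655/22776 (R = 6 - 1/(-151755 + 174531) = 6 - 1/22776 = 136655/22776 ≈ 6.0000)
R - C(441) = 136655/22776 - (-12)/(-5 + 5*441) = 136655/22776 - (-12)/(-5 + 2205) = 136655/22776 - (-12)/2200 = 136655/22776 - 1*(-3/550) = 136655/22776 + 3/550 = 37614289/6263400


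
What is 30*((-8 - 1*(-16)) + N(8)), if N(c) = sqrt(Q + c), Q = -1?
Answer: 240 + 30*sqrt(7) ≈ 319.37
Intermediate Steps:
N(c) = sqrt(-1 + c)
30*((-8 - 1*(-16)) + N(8)) = 30*((-8 - 1*(-16)) + sqrt(-1 + 8)) = 30*((-8 + 16) + sqrt(7)) = 30*(8 + sqrt(7)) = 240 + 30*sqrt(7)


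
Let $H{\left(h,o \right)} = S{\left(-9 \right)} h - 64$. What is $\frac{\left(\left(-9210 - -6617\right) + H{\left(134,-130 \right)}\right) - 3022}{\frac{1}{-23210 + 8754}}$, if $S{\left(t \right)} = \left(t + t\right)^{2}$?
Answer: $-545526072$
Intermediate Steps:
$S{\left(t \right)} = 4 t^{2}$ ($S{\left(t \right)} = \left(2 t\right)^{2} = 4 t^{2}$)
$H{\left(h,o \right)} = -64 + 324 h$ ($H{\left(h,o \right)} = 4 \left(-9\right)^{2} h - 64 = 4 \cdot 81 h - 64 = 324 h - 64 = -64 + 324 h$)
$\frac{\left(\left(-9210 - -6617\right) + H{\left(134,-130 \right)}\right) - 3022}{\frac{1}{-23210 + 8754}} = \frac{\left(\left(-9210 - -6617\right) + \left(-64 + 324 \cdot 134\right)\right) - 3022}{\frac{1}{-23210 + 8754}} = \frac{\left(\left(-9210 + 6617\right) + \left(-64 + 43416\right)\right) - 3022}{\frac{1}{-14456}} = \frac{\left(-2593 + 43352\right) - 3022}{- \frac{1}{14456}} = \left(40759 - 3022\right) \left(-14456\right) = 37737 \left(-14456\right) = -545526072$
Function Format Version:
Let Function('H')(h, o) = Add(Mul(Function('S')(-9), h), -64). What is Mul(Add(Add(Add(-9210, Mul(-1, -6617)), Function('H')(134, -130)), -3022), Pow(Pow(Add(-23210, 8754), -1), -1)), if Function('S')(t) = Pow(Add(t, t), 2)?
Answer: -545526072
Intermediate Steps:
Function('S')(t) = Mul(4, Pow(t, 2)) (Function('S')(t) = Pow(Mul(2, t), 2) = Mul(4, Pow(t, 2)))
Function('H')(h, o) = Add(-64, Mul(324, h)) (Function('H')(h, o) = Add(Mul(Mul(4, Pow(-9, 2)), h), -64) = Add(Mul(Mul(4, 81), h), -64) = Add(Mul(324, h), -64) = Add(-64, Mul(324, h)))
Mul(Add(Add(Add(-9210, Mul(-1, -6617)), Function('H')(134, -130)), -3022), Pow(Pow(Add(-23210, 8754), -1), -1)) = Mul(Add(Add(Add(-9210, Mul(-1, -6617)), Add(-64, Mul(324, 134))), -3022), Pow(Pow(Add(-23210, 8754), -1), -1)) = Mul(Add(Add(Add(-9210, 6617), Add(-64, 43416)), -3022), Pow(Pow(-14456, -1), -1)) = Mul(Add(Add(-2593, 43352), -3022), Pow(Rational(-1, 14456), -1)) = Mul(Add(40759, -3022), -14456) = Mul(37737, -14456) = -545526072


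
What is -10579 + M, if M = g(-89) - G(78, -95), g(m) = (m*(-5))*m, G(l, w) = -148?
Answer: -50036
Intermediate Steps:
g(m) = -5*m**2 (g(m) = (-5*m)*m = -5*m**2)
M = -39457 (M = -5*(-89)**2 - 1*(-148) = -5*7921 + 148 = -39605 + 148 = -39457)
-10579 + M = -10579 - 39457 = -50036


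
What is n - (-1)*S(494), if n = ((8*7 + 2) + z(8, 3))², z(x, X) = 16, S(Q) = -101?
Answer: 5375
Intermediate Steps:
n = 5476 (n = ((8*7 + 2) + 16)² = ((56 + 2) + 16)² = (58 + 16)² = 74² = 5476)
n - (-1)*S(494) = 5476 - (-1)*(-101) = 5476 - 1*101 = 5476 - 101 = 5375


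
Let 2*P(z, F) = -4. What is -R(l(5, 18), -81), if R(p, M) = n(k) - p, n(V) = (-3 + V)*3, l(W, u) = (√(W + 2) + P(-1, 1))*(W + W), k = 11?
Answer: -44 + 10*√7 ≈ -17.542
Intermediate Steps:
P(z, F) = -2 (P(z, F) = (½)*(-4) = -2)
l(W, u) = 2*W*(-2 + √(2 + W)) (l(W, u) = (√(W + 2) - 2)*(W + W) = (√(2 + W) - 2)*(2*W) = (-2 + √(2 + W))*(2*W) = 2*W*(-2 + √(2 + W)))
n(V) = -9 + 3*V
R(p, M) = 24 - p (R(p, M) = (-9 + 3*11) - p = (-9 + 33) - p = 24 - p)
-R(l(5, 18), -81) = -(24 - 2*5*(-2 + √(2 + 5))) = -(24 - 2*5*(-2 + √7)) = -(24 - (-20 + 10*√7)) = -(24 + (20 - 10*√7)) = -(44 - 10*√7) = -44 + 10*√7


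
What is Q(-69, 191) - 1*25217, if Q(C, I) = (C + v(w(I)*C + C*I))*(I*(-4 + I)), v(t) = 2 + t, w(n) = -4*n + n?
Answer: 939010430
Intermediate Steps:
w(n) = -3*n
Q(C, I) = I*(-4 + I)*(2 + C - 2*C*I) (Q(C, I) = (C + (2 + ((-3*I)*C + C*I)))*(I*(-4 + I)) = (C + (2 + (-3*C*I + C*I)))*(I*(-4 + I)) = (C + (2 - 2*C*I))*(I*(-4 + I)) = (2 + C - 2*C*I)*(I*(-4 + I)) = I*(-4 + I)*(2 + C - 2*C*I))
Q(-69, 191) - 1*25217 = 191*(-8 - 4*(-69) + 2*191*(1 - 1*(-69)*191) + 9*(-69)*191) - 1*25217 = 191*(-8 + 276 + 2*191*(1 + 13179) - 118611) - 25217 = 191*(-8 + 276 + 2*191*13180 - 118611) - 25217 = 191*(-8 + 276 + 5034760 - 118611) - 25217 = 191*4916417 - 25217 = 939035647 - 25217 = 939010430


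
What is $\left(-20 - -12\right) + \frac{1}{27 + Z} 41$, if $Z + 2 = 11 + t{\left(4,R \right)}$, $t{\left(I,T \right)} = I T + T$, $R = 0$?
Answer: $- \frac{247}{36} \approx -6.8611$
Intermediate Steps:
$t{\left(I,T \right)} = T + I T$
$Z = 9$ ($Z = -2 + \left(11 + 0 \left(1 + 4\right)\right) = -2 + \left(11 + 0 \cdot 5\right) = -2 + \left(11 + 0\right) = -2 + 11 = 9$)
$\left(-20 - -12\right) + \frac{1}{27 + Z} 41 = \left(-20 - -12\right) + \frac{1}{27 + 9} \cdot 41 = \left(-20 + 12\right) + \frac{1}{36} \cdot 41 = -8 + \frac{1}{36} \cdot 41 = -8 + \frac{41}{36} = - \frac{247}{36}$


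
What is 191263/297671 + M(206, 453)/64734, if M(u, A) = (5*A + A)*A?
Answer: 63148304746/3211572419 ≈ 19.663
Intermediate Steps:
M(u, A) = 6*A² (M(u, A) = (6*A)*A = 6*A²)
191263/297671 + M(206, 453)/64734 = 191263/297671 + (6*453²)/64734 = 191263*(1/297671) + (6*205209)*(1/64734) = 191263/297671 + 1231254*(1/64734) = 191263/297671 + 205209/10789 = 63148304746/3211572419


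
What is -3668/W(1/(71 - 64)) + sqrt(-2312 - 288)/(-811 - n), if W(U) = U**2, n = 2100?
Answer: -179732 - 10*I*sqrt(26)/2911 ≈ -1.7973e+5 - 0.017516*I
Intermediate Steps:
-3668/W(1/(71 - 64)) + sqrt(-2312 - 288)/(-811 - n) = -3668*(71 - 64)**2 + sqrt(-2312 - 288)/(-811 - 1*2100) = -3668/((1/7)**2) + sqrt(-2600)/(-811 - 2100) = -3668/((1/7)**2) + (10*I*sqrt(26))/(-2911) = -3668/1/49 + (10*I*sqrt(26))*(-1/2911) = -3668*49 - 10*I*sqrt(26)/2911 = -179732 - 10*I*sqrt(26)/2911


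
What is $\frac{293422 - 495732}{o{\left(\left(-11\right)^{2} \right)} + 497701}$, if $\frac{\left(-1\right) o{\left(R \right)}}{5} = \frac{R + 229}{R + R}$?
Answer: $- \frac{12239755}{30110473} \approx -0.4065$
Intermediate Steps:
$o{\left(R \right)} = - \frac{5 \left(229 + R\right)}{2 R}$ ($o{\left(R \right)} = - 5 \frac{R + 229}{R + R} = - 5 \frac{229 + R}{2 R} = - \frac{5 \left(229 + R\right)}{2 R}$)
$\frac{293422 - 495732}{o{\left(\left(-11\right)^{2} \right)} + 497701} = \frac{293422 - 495732}{\frac{5 \left(-229 - \left(-11\right)^{2}\right)}{2 \left(-11\right)^{2}} + 497701} = - \frac{202310}{\frac{5 \left(-229 - 121\right)}{2 \cdot 121} + 497701} = - \frac{202310}{\frac{5}{2} \cdot \frac{1}{121} \left(-229 - 121\right) + 497701} = - \frac{202310}{\frac{5}{2} \cdot \frac{1}{121} \left(-350\right) + 497701} = - \frac{202310}{- \frac{875}{121} + 497701} = - \frac{202310}{\frac{60220946}{121}} = \left(-202310\right) \frac{121}{60220946} = - \frac{12239755}{30110473}$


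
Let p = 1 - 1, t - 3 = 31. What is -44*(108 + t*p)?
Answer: -4752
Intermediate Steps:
t = 34 (t = 3 + 31 = 34)
p = 0
-44*(108 + t*p) = -44*(108 + 34*0) = -44*(108 + 0) = -44*108 = -4752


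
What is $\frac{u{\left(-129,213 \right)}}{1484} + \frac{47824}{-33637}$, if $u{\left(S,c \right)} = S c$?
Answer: $- \frac{995214665}{49917308} \approx -19.937$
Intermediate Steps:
$\frac{u{\left(-129,213 \right)}}{1484} + \frac{47824}{-33637} = \frac{\left(-129\right) 213}{1484} + \frac{47824}{-33637} = \left(-27477\right) \frac{1}{1484} + 47824 \left(- \frac{1}{33637}\right) = - \frac{27477}{1484} - \frac{47824}{33637} = - \frac{995214665}{49917308}$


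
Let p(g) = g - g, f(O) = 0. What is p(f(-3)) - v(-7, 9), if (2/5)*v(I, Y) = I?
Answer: 35/2 ≈ 17.500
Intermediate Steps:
v(I, Y) = 5*I/2
p(g) = 0
p(f(-3)) - v(-7, 9) = 0 - 5*(-7)/2 = 0 - 1*(-35/2) = 0 + 35/2 = 35/2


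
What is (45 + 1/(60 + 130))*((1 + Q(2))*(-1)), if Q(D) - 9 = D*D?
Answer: -59857/95 ≈ -630.07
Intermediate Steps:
Q(D) = 9 + D² (Q(D) = 9 + D*D = 9 + D²)
(45 + 1/(60 + 130))*((1 + Q(2))*(-1)) = (45 + 1/(60 + 130))*((1 + (9 + 2²))*(-1)) = (45 + 1/190)*((1 + (9 + 4))*(-1)) = (45 + 1/190)*((1 + 13)*(-1)) = 8551*(14*(-1))/190 = (8551/190)*(-14) = -59857/95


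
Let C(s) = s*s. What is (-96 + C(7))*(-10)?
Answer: 470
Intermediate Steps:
C(s) = s²
(-96 + C(7))*(-10) = (-96 + 7²)*(-10) = (-96 + 49)*(-10) = -47*(-10) = 470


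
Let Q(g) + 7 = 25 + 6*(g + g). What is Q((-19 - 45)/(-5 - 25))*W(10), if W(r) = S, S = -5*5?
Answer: -1090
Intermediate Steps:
S = -25
W(r) = -25
Q(g) = 18 + 12*g (Q(g) = -7 + (25 + 6*(g + g)) = -7 + (25 + 6*(2*g)) = -7 + (25 + 12*g) = 18 + 12*g)
Q((-19 - 45)/(-5 - 25))*W(10) = (18 + 12*((-19 - 45)/(-5 - 25)))*(-25) = (18 + 12*(-64/(-30)))*(-25) = (18 + 12*(-64*(-1/30)))*(-25) = (18 + 12*(32/15))*(-25) = (18 + 128/5)*(-25) = (218/5)*(-25) = -1090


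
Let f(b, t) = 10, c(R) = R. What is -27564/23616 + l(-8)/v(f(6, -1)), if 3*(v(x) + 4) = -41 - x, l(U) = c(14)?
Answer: -1203/656 ≈ -1.8338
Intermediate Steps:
l(U) = 14
v(x) = -53/3 - x/3 (v(x) = -4 + (-41 - x)/3 = -4 + (-41/3 - x/3) = -53/3 - x/3)
-27564/23616 + l(-8)/v(f(6, -1)) = -27564/23616 + 14/(-53/3 - ⅓*10) = -27564*1/23616 + 14/(-53/3 - 10/3) = -2297/1968 + 14/(-21) = -2297/1968 + 14*(-1/21) = -2297/1968 - ⅔ = -1203/656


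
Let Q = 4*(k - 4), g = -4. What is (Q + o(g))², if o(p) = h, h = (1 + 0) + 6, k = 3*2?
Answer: 225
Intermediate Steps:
k = 6
h = 7 (h = 1 + 6 = 7)
Q = 8 (Q = 4*(6 - 4) = 4*2 = 8)
o(p) = 7
(Q + o(g))² = (8 + 7)² = 15² = 225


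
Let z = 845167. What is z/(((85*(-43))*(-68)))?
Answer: 845167/248540 ≈ 3.4005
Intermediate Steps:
z/(((85*(-43))*(-68))) = 845167/(((85*(-43))*(-68))) = 845167/((-3655*(-68))) = 845167/248540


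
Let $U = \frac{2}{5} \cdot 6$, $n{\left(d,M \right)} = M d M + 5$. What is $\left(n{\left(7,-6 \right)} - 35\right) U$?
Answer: $\frac{2664}{5} \approx 532.8$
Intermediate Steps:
$n{\left(d,M \right)} = 5 + d M^{2}$ ($n{\left(d,M \right)} = d M^{2} + 5 = 5 + d M^{2}$)
$U = \frac{12}{5}$ ($U = 2 \cdot \frac{1}{5} \cdot 6 = \frac{2}{5} \cdot 6 = \frac{12}{5} \approx 2.4$)
$\left(n{\left(7,-6 \right)} - 35\right) U = \left(\left(5 + 7 \left(-6\right)^{2}\right) - 35\right) \frac{12}{5} = \left(\left(5 + 7 \cdot 36\right) - 35\right) \frac{12}{5} = \left(\left(5 + 252\right) - 35\right) \frac{12}{5} = \left(257 - 35\right) \frac{12}{5} = 222 \cdot \frac{12}{5} = \frac{2664}{5}$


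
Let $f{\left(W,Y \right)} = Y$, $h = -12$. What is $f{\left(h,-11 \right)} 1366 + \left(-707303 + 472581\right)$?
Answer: $-249748$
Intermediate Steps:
$f{\left(h,-11 \right)} 1366 + \left(-707303 + 472581\right) = \left(-11\right) 1366 + \left(-707303 + 472581\right) = -15026 - 234722 = -249748$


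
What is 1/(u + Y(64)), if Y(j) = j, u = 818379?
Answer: 1/818443 ≈ 1.2218e-6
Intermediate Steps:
1/(u + Y(64)) = 1/(818379 + 64) = 1/818443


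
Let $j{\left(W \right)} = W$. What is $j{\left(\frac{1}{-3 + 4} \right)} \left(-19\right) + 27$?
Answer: $8$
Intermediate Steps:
$j{\left(\frac{1}{-3 + 4} \right)} \left(-19\right) + 27 = \frac{1}{-3 + 4} \left(-19\right) + 27 = 1^{-1} \left(-19\right) + 27 = 1 \left(-19\right) + 27 = -19 + 27 = 8$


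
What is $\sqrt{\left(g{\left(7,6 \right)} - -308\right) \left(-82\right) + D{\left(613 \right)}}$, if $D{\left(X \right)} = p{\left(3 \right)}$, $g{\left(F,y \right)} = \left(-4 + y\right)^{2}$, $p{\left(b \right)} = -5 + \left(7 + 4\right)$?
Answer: $21 i \sqrt{58} \approx 159.93 i$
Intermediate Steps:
$p{\left(b \right)} = 6$ ($p{\left(b \right)} = -5 + 11 = 6$)
$D{\left(X \right)} = 6$
$\sqrt{\left(g{\left(7,6 \right)} - -308\right) \left(-82\right) + D{\left(613 \right)}} = \sqrt{\left(\left(-4 + 6\right)^{2} - -308\right) \left(-82\right) + 6} = \sqrt{\left(2^{2} + 308\right) \left(-82\right) + 6} = \sqrt{\left(4 + 308\right) \left(-82\right) + 6} = \sqrt{312 \left(-82\right) + 6} = \sqrt{-25584 + 6} = \sqrt{-25578} = 21 i \sqrt{58}$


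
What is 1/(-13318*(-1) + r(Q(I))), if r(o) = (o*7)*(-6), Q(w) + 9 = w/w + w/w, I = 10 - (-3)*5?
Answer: 1/13612 ≈ 7.3465e-5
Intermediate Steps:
I = 25 (I = 10 - 1*(-15) = 10 + 15 = 25)
Q(w) = -7 (Q(w) = -9 + (w/w + w/w) = -9 + (1 + 1) = -9 + 2 = -7)
r(o) = -42*o (r(o) = (7*o)*(-6) = -42*o)
1/(-13318*(-1) + r(Q(I))) = 1/(-13318*(-1) - 42*(-7)) = 1/(13318 + 294) = 1/13612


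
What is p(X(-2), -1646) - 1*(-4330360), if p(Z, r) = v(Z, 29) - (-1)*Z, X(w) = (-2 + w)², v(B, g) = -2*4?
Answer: 4330368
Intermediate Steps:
v(B, g) = -8
p(Z, r) = -8 + Z (p(Z, r) = -8 - (-1)*Z = -8 + Z)
p(X(-2), -1646) - 1*(-4330360) = (-8 + (-2 - 2)²) - 1*(-4330360) = (-8 + (-4)²) + 4330360 = (-8 + 16) + 4330360 = 8 + 4330360 = 4330368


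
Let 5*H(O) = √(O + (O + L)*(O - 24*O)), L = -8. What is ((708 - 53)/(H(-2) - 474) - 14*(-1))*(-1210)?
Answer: -14294399130/936227 + 1981375*I*√462/2808681 ≈ -15268.0 + 15.163*I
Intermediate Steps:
H(O) = √(O - 23*O*(-8 + O))/5 (H(O) = √(O + (O - 8)*(O - 24*O))/5 = √(O + (-8 + O)*(-23*O))/5 = √(O - 23*O*(-8 + O))/5)
((708 - 53)/(H(-2) - 474) - 14*(-1))*(-1210) = ((708 - 53)/(√(-2*(185 - 23*(-2)))/5 - 474) - 14*(-1))*(-1210) = (655/(√(-2*(185 + 46))/5 - 474) + 14)*(-1210) = (655/(√(-2*231)/5 - 474) + 14)*(-1210) = (655/(√(-462)/5 - 474) + 14)*(-1210) = (655/((I*√462)/5 - 474) + 14)*(-1210) = (655/(I*√462/5 - 474) + 14)*(-1210) = (655/(-474 + I*√462/5) + 14)*(-1210) = (14 + 655/(-474 + I*√462/5))*(-1210) = -16940 - 792550/(-474 + I*√462/5)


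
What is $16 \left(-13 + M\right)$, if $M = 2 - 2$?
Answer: $-208$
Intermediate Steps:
$M = 0$ ($M = 2 - 2 = 0$)
$16 \left(-13 + M\right) = 16 \left(-13 + 0\right) = 16 \left(-13\right) = -208$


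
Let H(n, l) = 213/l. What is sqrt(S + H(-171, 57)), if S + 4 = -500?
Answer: I*sqrt(180595)/19 ≈ 22.367*I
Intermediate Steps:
S = -504 (S = -4 - 500 = -504)
sqrt(S + H(-171, 57)) = sqrt(-504 + 213/57) = sqrt(-504 + 213*(1/57)) = sqrt(-504 + 71/19) = sqrt(-9505/19) = I*sqrt(180595)/19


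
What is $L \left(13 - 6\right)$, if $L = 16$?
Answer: $112$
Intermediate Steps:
$L \left(13 - 6\right) = 16 \left(13 - 6\right) = 16 \cdot 7 = 112$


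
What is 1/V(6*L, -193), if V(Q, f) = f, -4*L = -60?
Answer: -1/193 ≈ -0.0051813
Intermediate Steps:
L = 15 (L = -1/4*(-60) = 15)
1/V(6*L, -193) = 1/(-193) = -1/193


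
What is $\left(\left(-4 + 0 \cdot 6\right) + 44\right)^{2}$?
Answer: $1600$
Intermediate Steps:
$\left(\left(-4 + 0 \cdot 6\right) + 44\right)^{2} = \left(\left(-4 + 0\right) + 44\right)^{2} = \left(-4 + 44\right)^{2} = 40^{2} = 1600$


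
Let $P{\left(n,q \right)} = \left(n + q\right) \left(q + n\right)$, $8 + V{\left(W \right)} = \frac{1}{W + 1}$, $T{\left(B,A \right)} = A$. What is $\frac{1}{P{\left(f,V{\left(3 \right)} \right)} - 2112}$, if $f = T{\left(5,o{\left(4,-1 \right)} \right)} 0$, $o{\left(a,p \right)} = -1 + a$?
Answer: $- \frac{16}{32831} \approx -0.00048734$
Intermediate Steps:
$f = 0$ ($f = \left(-1 + 4\right) 0 = 3 \cdot 0 = 0$)
$V{\left(W \right)} = -8 + \frac{1}{1 + W}$ ($V{\left(W \right)} = -8 + \frac{1}{W + 1} = -8 + \frac{1}{1 + W}$)
$P{\left(n,q \right)} = \left(n + q\right)^{2}$ ($P{\left(n,q \right)} = \left(n + q\right) \left(n + q\right) = \left(n + q\right)^{2}$)
$\frac{1}{P{\left(f,V{\left(3 \right)} \right)} - 2112} = \frac{1}{\left(0 + \frac{-7 - 24}{1 + 3}\right)^{2} - 2112} = \frac{1}{\left(0 + \frac{-7 - 24}{4}\right)^{2} - 2112} = \frac{1}{\left(0 + \frac{1}{4} \left(-31\right)\right)^{2} - 2112} = \frac{1}{\left(0 - \frac{31}{4}\right)^{2} - 2112} = \frac{1}{\left(- \frac{31}{4}\right)^{2} - 2112} = \frac{1}{\frac{961}{16} - 2112} = \frac{1}{- \frac{32831}{16}} = - \frac{16}{32831}$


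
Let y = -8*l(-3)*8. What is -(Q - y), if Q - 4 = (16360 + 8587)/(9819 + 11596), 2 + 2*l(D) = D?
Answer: 3315793/21415 ≈ 154.83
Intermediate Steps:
l(D) = -1 + D/2
Q = 110607/21415 (Q = 4 + (16360 + 8587)/(9819 + 11596) = 4 + 24947/21415 = 110607/21415 ≈ 5.1649)
y = 160 (y = -8*(-1 + (½)*(-3))*8 = -8*(-1 - 3/2)*8 = -8*(-5/2)*8 = 20*8 = 160)
-(Q - y) = -(110607/21415 - 1*160) = -(110607/21415 - 160) = -1*(-3315793/21415) = 3315793/21415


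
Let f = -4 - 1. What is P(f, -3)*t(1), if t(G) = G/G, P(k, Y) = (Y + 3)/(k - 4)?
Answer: 0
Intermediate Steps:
f = -5
P(k, Y) = (3 + Y)/(-4 + k)
t(G) = 1
P(f, -3)*t(1) = ((3 - 3)/(-4 - 5))*1 = (0/(-9))*1 = -⅑*0*1 = 0*1 = 0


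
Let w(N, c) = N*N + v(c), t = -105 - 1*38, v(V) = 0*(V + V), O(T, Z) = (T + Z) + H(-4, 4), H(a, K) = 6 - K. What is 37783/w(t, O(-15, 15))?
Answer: 37783/20449 ≈ 1.8477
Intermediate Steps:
O(T, Z) = 2 + T + Z (O(T, Z) = (T + Z) + (6 - 1*4) = (T + Z) + (6 - 4) = (T + Z) + 2 = 2 + T + Z)
v(V) = 0 (v(V) = 0*(2*V) = 0)
t = -143 (t = -105 - 38 = -143)
w(N, c) = N² (w(N, c) = N*N + 0 = N² + 0 = N²)
37783/w(t, O(-15, 15)) = 37783/((-143)²) = 37783/20449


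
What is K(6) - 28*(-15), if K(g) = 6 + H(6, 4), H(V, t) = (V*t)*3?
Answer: 498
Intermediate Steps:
H(V, t) = 3*V*t
K(g) = 78 (K(g) = 6 + 3*6*4 = 6 + 72 = 78)
K(6) - 28*(-15) = 78 - 28*(-15) = 78 + 420 = 498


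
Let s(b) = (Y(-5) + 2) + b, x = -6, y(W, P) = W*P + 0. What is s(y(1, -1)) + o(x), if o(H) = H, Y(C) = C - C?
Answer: -5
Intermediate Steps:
y(W, P) = P*W (y(W, P) = P*W + 0 = P*W)
Y(C) = 0
s(b) = 2 + b (s(b) = (0 + 2) + b = 2 + b)
s(y(1, -1)) + o(x) = (2 - 1*1) - 6 = (2 - 1) - 6 = 1 - 6 = -5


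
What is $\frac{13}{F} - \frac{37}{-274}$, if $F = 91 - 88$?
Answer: $\frac{3673}{822} \approx 4.4684$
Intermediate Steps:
$F = 3$ ($F = 91 - 88 = 3$)
$\frac{13}{F} - \frac{37}{-274} = \frac{13}{3} - \frac{37}{-274} = 13 \cdot \frac{1}{3} - - \frac{37}{274} = \frac{13}{3} + \frac{37}{274} = \frac{3673}{822}$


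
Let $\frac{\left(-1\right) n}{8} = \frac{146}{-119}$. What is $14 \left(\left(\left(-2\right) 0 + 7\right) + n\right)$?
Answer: $\frac{4002}{17} \approx 235.41$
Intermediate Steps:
$n = \frac{1168}{119}$ ($n = - 8 \frac{146}{-119} = - 8 \cdot 146 \left(- \frac{1}{119}\right) = \left(-8\right) \left(- \frac{146}{119}\right) = \frac{1168}{119} \approx 9.8151$)
$14 \left(\left(\left(-2\right) 0 + 7\right) + n\right) = 14 \left(\left(\left(-2\right) 0 + 7\right) + \frac{1168}{119}\right) = 14 \left(\left(0 + 7\right) + \frac{1168}{119}\right) = 14 \left(7 + \frac{1168}{119}\right) = 14 \cdot \frac{2001}{119} = \frac{4002}{17}$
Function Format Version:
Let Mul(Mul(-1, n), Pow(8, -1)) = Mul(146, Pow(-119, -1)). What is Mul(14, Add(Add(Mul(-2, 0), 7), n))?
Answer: Rational(4002, 17) ≈ 235.41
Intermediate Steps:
n = Rational(1168, 119) (n = Mul(-8, Mul(146, Pow(-119, -1))) = Mul(-8, Mul(146, Rational(-1, 119))) = Mul(-8, Rational(-146, 119)) = Rational(1168, 119) ≈ 9.8151)
Mul(14, Add(Add(Mul(-2, 0), 7), n)) = Mul(14, Add(Add(Mul(-2, 0), 7), Rational(1168, 119))) = Mul(14, Add(Add(0, 7), Rational(1168, 119))) = Mul(14, Add(7, Rational(1168, 119))) = Mul(14, Rational(2001, 119)) = Rational(4002, 17)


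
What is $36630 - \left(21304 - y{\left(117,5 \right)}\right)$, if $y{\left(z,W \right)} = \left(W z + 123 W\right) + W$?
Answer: $16531$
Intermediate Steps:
$y{\left(z,W \right)} = 124 W + W z$ ($y{\left(z,W \right)} = \left(123 W + W z\right) + W = 124 W + W z$)
$36630 - \left(21304 - y{\left(117,5 \right)}\right) = 36630 - \left(21304 - 5 \left(124 + 117\right)\right) = 36630 - \left(21304 - 5 \cdot 241\right) = 36630 - \left(21304 - 1205\right) = 36630 - 20099 = 16531$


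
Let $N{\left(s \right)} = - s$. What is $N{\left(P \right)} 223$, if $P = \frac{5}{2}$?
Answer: $- \frac{1115}{2} \approx -557.5$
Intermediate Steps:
$P = \frac{5}{2}$ ($P = 5 \cdot \frac{1}{2} = \frac{5}{2} \approx 2.5$)
$N{\left(P \right)} 223 = \left(-1\right) \frac{5}{2} \cdot 223 = \left(- \frac{5}{2}\right) 223 = - \frac{1115}{2}$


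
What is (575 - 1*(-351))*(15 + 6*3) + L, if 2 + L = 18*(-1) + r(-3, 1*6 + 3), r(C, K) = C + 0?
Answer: 30535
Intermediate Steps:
r(C, K) = C
L = -23 (L = -2 + (18*(-1) - 3) = -2 + (-18 - 3) = -2 - 21 = -23)
(575 - 1*(-351))*(15 + 6*3) + L = (575 - 1*(-351))*(15 + 6*3) - 23 = (575 + 351)*(15 + 18) - 23 = 926*33 - 23 = 30558 - 23 = 30535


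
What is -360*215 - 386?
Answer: -77786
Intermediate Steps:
-360*215 - 386 = -77400 - 386 = -77786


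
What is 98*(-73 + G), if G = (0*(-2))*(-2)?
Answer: -7154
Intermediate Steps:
G = 0 (G = 0*(-2) = 0)
98*(-73 + G) = 98*(-73 + 0) = 98*(-73) = -7154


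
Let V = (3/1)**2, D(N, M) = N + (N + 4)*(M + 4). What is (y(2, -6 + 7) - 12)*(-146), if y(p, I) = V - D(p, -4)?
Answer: 730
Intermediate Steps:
D(N, M) = N + (4 + M)*(4 + N) (D(N, M) = N + (4 + N)*(4 + M) = N + (4 + M)*(4 + N))
V = 9 (V = (3*1)**2 = 3**2 = 9)
y(p, I) = 9 - p (y(p, I) = 9 - (16 + 4*(-4) + 5*p - 4*p) = 9 - (16 - 16 + 5*p - 4*p) = 9 - p)
(y(2, -6 + 7) - 12)*(-146) = ((9 - 1*2) - 12)*(-146) = ((9 - 2) - 12)*(-146) = (7 - 12)*(-146) = -5*(-146) = 730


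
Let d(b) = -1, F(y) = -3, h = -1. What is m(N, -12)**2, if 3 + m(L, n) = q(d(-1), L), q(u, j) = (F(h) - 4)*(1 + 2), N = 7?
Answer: 576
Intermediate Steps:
q(u, j) = -21 (q(u, j) = (-3 - 4)*(1 + 2) = -7*3 = -21)
m(L, n) = -24 (m(L, n) = -3 - 21 = -24)
m(N, -12)**2 = (-24)**2 = 576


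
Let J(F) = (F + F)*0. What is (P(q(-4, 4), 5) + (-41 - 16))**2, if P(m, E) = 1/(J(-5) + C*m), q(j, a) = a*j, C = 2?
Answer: 3330625/1024 ≈ 3252.6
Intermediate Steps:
J(F) = 0 (J(F) = (2*F)*0 = 0)
P(m, E) = 1/(2*m) (P(m, E) = 1/(0 + 2*m) = 1/(2*m))
(P(q(-4, 4), 5) + (-41 - 16))**2 = (1/(2*((4*(-4)))) + (-41 - 16))**2 = ((1/2)/(-16) - 57)**2 = ((1/2)*(-1/16) - 57)**2 = (-1/32 - 57)**2 = (-1825/32)**2 = 3330625/1024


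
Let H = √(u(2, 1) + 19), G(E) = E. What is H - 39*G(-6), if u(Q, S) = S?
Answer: 234 + 2*√5 ≈ 238.47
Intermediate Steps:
H = 2*√5 (H = √(1 + 19) = √20 = 2*√5 ≈ 4.4721)
H - 39*G(-6) = 2*√5 - 39*(-6) = 2*√5 + 234 = 234 + 2*√5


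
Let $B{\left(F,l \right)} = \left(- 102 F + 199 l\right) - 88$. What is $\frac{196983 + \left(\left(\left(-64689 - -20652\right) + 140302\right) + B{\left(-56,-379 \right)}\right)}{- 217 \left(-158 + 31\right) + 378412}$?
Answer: $\frac{223451}{405971} \approx 0.55041$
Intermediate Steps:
$B{\left(F,l \right)} = -88 - 102 F + 199 l$
$\frac{196983 + \left(\left(\left(-64689 - -20652\right) + 140302\right) + B{\left(-56,-379 \right)}\right)}{- 217 \left(-158 + 31\right) + 378412} = \frac{196983 + \left(\left(\left(-64689 - -20652\right) + 140302\right) - 69797\right)}{- 217 \left(-158 + 31\right) + 378412} = \frac{196983 + \left(\left(\left(-64689 + 20652\right) + 140302\right) - 69797\right)}{\left(-217\right) \left(-127\right) + 378412} = \frac{196983 + \left(\left(-44037 + 140302\right) - 69797\right)}{27559 + 378412} = \frac{196983 + \left(96265 - 69797\right)}{405971} = \left(196983 + 26468\right) \frac{1}{405971} = 223451 \cdot \frac{1}{405971} = \frac{223451}{405971}$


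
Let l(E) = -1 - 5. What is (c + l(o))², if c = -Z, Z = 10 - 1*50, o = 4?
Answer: 1156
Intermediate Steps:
Z = -40 (Z = 10 - 50 = -40)
c = 40 (c = -1*(-40) = 40)
l(E) = -6
(c + l(o))² = (40 - 6)² = 34² = 1156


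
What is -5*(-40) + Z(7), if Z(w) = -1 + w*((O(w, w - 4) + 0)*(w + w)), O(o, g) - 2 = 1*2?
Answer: 591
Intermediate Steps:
O(o, g) = 4 (O(o, g) = 2 + 1*2 = 2 + 2 = 4)
Z(w) = -1 + 8*w² (Z(w) = -1 + w*((4 + 0)*(w + w)) = -1 + w*(4*(2*w)) = -1 + w*(8*w) = -1 + 8*w²)
-5*(-40) + Z(7) = -5*(-40) + (-1 + 8*7²) = 200 + (-1 + 8*49) = 200 + (-1 + 392) = 200 + 391 = 591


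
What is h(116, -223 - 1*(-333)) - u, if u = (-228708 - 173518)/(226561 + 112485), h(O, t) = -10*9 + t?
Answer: 3591573/169523 ≈ 21.186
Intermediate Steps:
h(O, t) = -90 + t
u = -201113/169523 (u = -402226/339046 = -402226*1/339046 = -201113/169523 ≈ -1.1863)
h(116, -223 - 1*(-333)) - u = (-90 + (-223 - 1*(-333))) - 1*(-201113/169523) = (-90 + (-223 + 333)) + 201113/169523 = (-90 + 110) + 201113/169523 = 20 + 201113/169523 = 3591573/169523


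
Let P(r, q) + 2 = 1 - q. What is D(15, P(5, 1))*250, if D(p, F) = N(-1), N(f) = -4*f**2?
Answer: -1000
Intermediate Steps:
P(r, q) = -1 - q (P(r, q) = -2 + (1 - q) = -1 - q)
D(p, F) = -4 (D(p, F) = -4*(-1)**2 = -4*1 = -4)
D(15, P(5, 1))*250 = -4*250 = -1000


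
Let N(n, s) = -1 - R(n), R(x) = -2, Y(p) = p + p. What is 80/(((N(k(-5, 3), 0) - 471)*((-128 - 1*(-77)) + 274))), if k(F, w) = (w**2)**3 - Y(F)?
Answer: -8/10481 ≈ -0.00076329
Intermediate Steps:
Y(p) = 2*p
k(F, w) = w**6 - 2*F (k(F, w) = (w**2)**3 - 2*F = w**6 - 2*F)
N(n, s) = 1 (N(n, s) = -1 - 1*(-2) = -1 + 2 = 1)
80/(((N(k(-5, 3), 0) - 471)*((-128 - 1*(-77)) + 274))) = 80/(((1 - 471)*((-128 - 1*(-77)) + 274))) = 80/((-470*((-128 + 77) + 274))) = 80/((-470*(-51 + 274))) = 80/((-470*223)) = 80/(-104810) = 80*(-1/104810) = -8/10481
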